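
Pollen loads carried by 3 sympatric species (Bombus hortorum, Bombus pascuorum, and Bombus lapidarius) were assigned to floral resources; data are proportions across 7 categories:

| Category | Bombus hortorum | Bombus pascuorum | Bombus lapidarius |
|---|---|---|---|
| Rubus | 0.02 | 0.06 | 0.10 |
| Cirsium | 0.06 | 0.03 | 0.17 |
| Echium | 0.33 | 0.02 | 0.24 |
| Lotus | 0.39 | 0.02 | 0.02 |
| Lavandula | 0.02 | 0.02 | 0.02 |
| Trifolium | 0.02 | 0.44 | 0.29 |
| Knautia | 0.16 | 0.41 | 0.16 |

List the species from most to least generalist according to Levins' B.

Σp_hortᵢ² = 0.02² + 0.06² + 0.33² + 0.39² + 0.02² + 0.02² + 0.16² = 0.0004 + 0.0036 + 0.1089 + 0.1521 + 0.0004 + 0.0004 + 0.0256 = 0.2914
B_hort = 1 / 0.2914 = 3.4317
Σp_pascᵢ² = 0.06² + 0.03² + 0.02² + 0.02² + 0.02² + 0.44² + 0.41² = 0.0036 + 0.0009 + 0.0004 + 0.0004 + 0.0004 + 0.1936 + 0.1681 = 0.3674
B_pasc = 1 / 0.3674 = 2.7218
Σp_lapiᵢ² = 0.10² + 0.17² + 0.24² + 0.02² + 0.02² + 0.29² + 0.16² = 0.0100 + 0.0289 + 0.0576 + 0.0004 + 0.0004 + 0.0841 + 0.0256 = 0.2070
B_lapi = 1 / 0.2070 = 4.8309
Ranking by B (broadest → narrowest): Bombus lapidarius (4.83) > Bombus hortorum (3.43) > Bombus pascuorum (2.72)

Bombus lapidarius > Bombus hortorum > Bombus pascuorum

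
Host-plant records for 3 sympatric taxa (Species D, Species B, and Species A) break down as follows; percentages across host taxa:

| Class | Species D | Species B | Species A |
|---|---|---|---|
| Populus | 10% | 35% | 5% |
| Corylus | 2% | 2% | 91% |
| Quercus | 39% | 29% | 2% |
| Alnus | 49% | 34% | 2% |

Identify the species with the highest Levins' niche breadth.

Species B

Convert percentages to proportions (divide by 100).
Σp_Dᵢ² = 0.10² + 0.02² + 0.39² + 0.49² = 0.0100 + 0.0004 + 0.1521 + 0.2401 = 0.4026
B_D = 1 / 0.4026 = 2.4839
Σp_Bᵢ² = 0.35² + 0.02² + 0.29² + 0.34² = 0.1225 + 0.0004 + 0.0841 + 0.1156 = 0.3226
B_B = 1 / 0.3226 = 3.0998
Σp_Aᵢ² = 0.05² + 0.91² + 0.02² + 0.02² = 0.0025 + 0.8281 + 0.0004 + 0.0004 = 0.8314
B_A = 1 / 0.8314 = 1.2028
Highest B → broadest niche (most generalist): Species B (B = 3.10).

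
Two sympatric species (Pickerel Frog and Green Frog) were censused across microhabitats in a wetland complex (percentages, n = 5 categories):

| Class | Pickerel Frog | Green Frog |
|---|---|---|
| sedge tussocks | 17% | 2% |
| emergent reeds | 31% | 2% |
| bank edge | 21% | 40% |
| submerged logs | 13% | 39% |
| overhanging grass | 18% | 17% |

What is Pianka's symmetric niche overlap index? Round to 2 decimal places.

Convert percentages to proportions (divide by 100).
Σ p₁ᵢp₂ᵢ = 0.0034 + 0.0062 + 0.0840 + 0.0507 + 0.0306 = 0.1749
Σp_1ᵢ² = 0.17² + 0.31² + 0.21² + 0.13² + 0.18² = 0.0289 + 0.0961 + 0.0441 + 0.0169 + 0.0324 = 0.2184
Σp_2ᵢ² = 0.02² + 0.02² + 0.40² + 0.39² + 0.17² = 0.0004 + 0.0004 + 0.1600 + 0.1521 + 0.0289 = 0.3418
O = 0.1749 / √(0.2184 × 0.3418) = 0.1749 / 0.27322 = 0.6401

0.64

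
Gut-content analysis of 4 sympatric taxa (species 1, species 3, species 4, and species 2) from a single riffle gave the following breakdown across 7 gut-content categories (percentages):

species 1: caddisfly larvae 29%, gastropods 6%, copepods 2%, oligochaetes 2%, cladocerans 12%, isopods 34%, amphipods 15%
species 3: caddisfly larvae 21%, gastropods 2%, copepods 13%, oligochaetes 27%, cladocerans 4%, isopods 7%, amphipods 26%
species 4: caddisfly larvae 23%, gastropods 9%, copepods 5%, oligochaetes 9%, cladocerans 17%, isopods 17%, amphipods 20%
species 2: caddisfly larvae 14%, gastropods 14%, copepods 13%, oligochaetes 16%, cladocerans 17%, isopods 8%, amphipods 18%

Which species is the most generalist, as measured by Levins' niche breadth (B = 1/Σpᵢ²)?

Convert percentages to proportions (divide by 100).
Σp_1ᵢ² = 0.29² + 0.06² + 0.02² + 0.02² + 0.12² + 0.34² + 0.15² = 0.0841 + 0.0036 + 0.0004 + 0.0004 + 0.0144 + 0.1156 + 0.0225 = 0.2410
B_1 = 1 / 0.2410 = 4.1494
Σp_3ᵢ² = 0.21² + 0.02² + 0.13² + 0.27² + 0.04² + 0.07² + 0.26² = 0.0441 + 0.0004 + 0.0169 + 0.0729 + 0.0016 + 0.0049 + 0.0676 = 0.2084
B_3 = 1 / 0.2084 = 4.7985
Σp_4ᵢ² = 0.23² + 0.09² + 0.05² + 0.09² + 0.17² + 0.17² + 0.20² = 0.0529 + 0.0081 + 0.0025 + 0.0081 + 0.0289 + 0.0289 + 0.0400 = 0.1694
B_4 = 1 / 0.1694 = 5.9032
Σp_2ᵢ² = 0.14² + 0.14² + 0.13² + 0.16² + 0.17² + 0.08² + 0.18² = 0.0196 + 0.0196 + 0.0169 + 0.0256 + 0.0289 + 0.0064 + 0.0324 = 0.1494
B_2 = 1 / 0.1494 = 6.6934
Highest B → broadest niche (most generalist): species 2 (B = 6.69).

species 2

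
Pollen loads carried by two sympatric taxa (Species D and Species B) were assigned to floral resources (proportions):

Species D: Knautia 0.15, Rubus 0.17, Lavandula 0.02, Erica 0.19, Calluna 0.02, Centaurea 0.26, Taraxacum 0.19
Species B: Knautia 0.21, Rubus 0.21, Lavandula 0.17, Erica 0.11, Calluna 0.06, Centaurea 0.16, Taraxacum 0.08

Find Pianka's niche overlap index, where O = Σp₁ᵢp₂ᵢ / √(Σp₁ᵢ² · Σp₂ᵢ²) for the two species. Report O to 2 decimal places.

0.84

Σ p₁ᵢp₂ᵢ = 0.0315 + 0.0357 + 0.0034 + 0.0209 + 0.0012 + 0.0416 + 0.0152 = 0.1495
Σp_1ᵢ² = 0.15² + 0.17² + 0.02² + 0.19² + 0.02² + 0.26² + 0.19² = 0.0225 + 0.0289 + 0.0004 + 0.0361 + 0.0004 + 0.0676 + 0.0361 = 0.1920
Σp_2ᵢ² = 0.21² + 0.21² + 0.17² + 0.11² + 0.06² + 0.16² + 0.08² = 0.0441 + 0.0441 + 0.0289 + 0.0121 + 0.0036 + 0.0256 + 0.0064 = 0.1648
O = 0.1495 / √(0.1920 × 0.1648) = 0.1495 / 0.17788 = 0.8405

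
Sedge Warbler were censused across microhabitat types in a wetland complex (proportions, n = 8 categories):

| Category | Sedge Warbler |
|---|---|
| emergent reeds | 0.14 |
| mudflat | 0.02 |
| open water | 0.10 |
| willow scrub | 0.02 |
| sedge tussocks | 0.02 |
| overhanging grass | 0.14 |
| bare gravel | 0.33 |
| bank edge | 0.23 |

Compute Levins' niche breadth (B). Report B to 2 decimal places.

4.71

Σpᵢ² = 0.14² + 0.02² + 0.10² + 0.02² + 0.02² + 0.14² + 0.33² + 0.23² = 0.0196 + 0.0004 + 0.0100 + 0.0004 + 0.0004 + 0.0196 + 0.1089 + 0.0529 = 0.2122
B = 1 / 0.2122 = 4.7125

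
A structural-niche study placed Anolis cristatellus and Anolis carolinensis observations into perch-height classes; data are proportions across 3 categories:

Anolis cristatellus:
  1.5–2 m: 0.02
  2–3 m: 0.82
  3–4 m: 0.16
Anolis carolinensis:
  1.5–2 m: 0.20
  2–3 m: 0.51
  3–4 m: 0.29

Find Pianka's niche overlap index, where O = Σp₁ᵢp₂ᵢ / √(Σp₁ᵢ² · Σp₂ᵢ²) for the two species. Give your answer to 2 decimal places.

0.90

Σ p₁ᵢp₂ᵢ = 0.0040 + 0.4182 + 0.0464 = 0.4686
Σp_1ᵢ² = 0.02² + 0.82² + 0.16² = 0.0004 + 0.6724 + 0.0256 = 0.6984
Σp_2ᵢ² = 0.20² + 0.51² + 0.29² = 0.0400 + 0.2601 + 0.0841 = 0.3842
O = 0.4686 / √(0.6984 × 0.3842) = 0.4686 / 0.51800 = 0.9046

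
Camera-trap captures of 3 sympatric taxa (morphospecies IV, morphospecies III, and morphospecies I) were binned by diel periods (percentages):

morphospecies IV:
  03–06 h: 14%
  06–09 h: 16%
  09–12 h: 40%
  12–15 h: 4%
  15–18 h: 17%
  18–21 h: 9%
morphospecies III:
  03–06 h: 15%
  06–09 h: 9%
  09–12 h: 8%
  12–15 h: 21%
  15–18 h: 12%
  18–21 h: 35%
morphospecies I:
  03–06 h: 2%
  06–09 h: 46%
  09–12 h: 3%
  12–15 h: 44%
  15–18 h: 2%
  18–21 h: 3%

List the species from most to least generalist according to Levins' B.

Convert percentages to proportions (divide by 100).
Σp_IVᵢ² = 0.14² + 0.16² + 0.40² + 0.04² + 0.17² + 0.09² = 0.0196 + 0.0256 + 0.1600 + 0.0016 + 0.0289 + 0.0081 = 0.2438
B_IV = 1 / 0.2438 = 4.1017
Σp_IIIᵢ² = 0.15² + 0.09² + 0.08² + 0.21² + 0.12² + 0.35² = 0.0225 + 0.0081 + 0.0064 + 0.0441 + 0.0144 + 0.1225 = 0.2180
B_III = 1 / 0.2180 = 4.5872
Σp_Iᵢ² = 0.02² + 0.46² + 0.03² + 0.44² + 0.02² + 0.03² = 0.0004 + 0.2116 + 0.0009 + 0.1936 + 0.0004 + 0.0009 = 0.4078
B_I = 1 / 0.4078 = 2.4522
Ranking by B (broadest → narrowest): morphospecies III (4.59) > morphospecies IV (4.10) > morphospecies I (2.45)

morphospecies III > morphospecies IV > morphospecies I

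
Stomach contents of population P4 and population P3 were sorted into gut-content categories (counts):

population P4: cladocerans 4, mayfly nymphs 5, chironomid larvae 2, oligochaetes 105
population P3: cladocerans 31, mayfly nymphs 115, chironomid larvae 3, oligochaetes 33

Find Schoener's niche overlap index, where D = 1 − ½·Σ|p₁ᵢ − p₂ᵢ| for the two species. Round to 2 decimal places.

Proportions for population P4 (n=116): 4/116=0.0345, 5/116=0.0431, 2/116=0.0172, 105/116=0.9052
Proportions for population P3 (n=182): 31/182=0.1703, 115/182=0.6319, 3/182=0.0165, 33/182=0.1813
Σ|p₁ᵢ − p₂ᵢ| = 0.1358 + 0.5888 + 0.0007 + 0.7239 = 1.4492
D = 1 − ½ × 1.4492 = 1 − 0.72460 = 0.27540

0.28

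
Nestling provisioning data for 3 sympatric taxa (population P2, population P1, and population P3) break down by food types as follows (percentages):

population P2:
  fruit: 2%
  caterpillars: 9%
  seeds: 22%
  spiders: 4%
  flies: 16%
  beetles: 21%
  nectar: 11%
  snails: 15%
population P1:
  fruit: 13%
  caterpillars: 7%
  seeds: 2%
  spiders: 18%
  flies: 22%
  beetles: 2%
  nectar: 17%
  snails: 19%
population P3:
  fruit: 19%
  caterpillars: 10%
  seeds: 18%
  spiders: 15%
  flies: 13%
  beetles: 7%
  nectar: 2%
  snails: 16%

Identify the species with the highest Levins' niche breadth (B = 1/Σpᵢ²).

population P3

Convert percentages to proportions (divide by 100).
Σp_P2ᵢ² = 0.02² + 0.09² + 0.22² + 0.04² + 0.16² + 0.21² + 0.11² + 0.15² = 0.0004 + 0.0081 + 0.0484 + 0.0016 + 0.0256 + 0.0441 + 0.0121 + 0.0225 = 0.1628
B_P2 = 1 / 0.1628 = 6.1425
Σp_P1ᵢ² = 0.13² + 0.07² + 0.02² + 0.18² + 0.22² + 0.02² + 0.17² + 0.19² = 0.0169 + 0.0049 + 0.0004 + 0.0324 + 0.0484 + 0.0004 + 0.0289 + 0.0361 = 0.1684
B_P1 = 1 / 0.1684 = 5.9382
Σp_P3ᵢ² = 0.19² + 0.10² + 0.18² + 0.15² + 0.13² + 0.07² + 0.02² + 0.16² = 0.0361 + 0.0100 + 0.0324 + 0.0225 + 0.0169 + 0.0049 + 0.0004 + 0.0256 = 0.1488
B_P3 = 1 / 0.1488 = 6.7204
Highest B → broadest niche (most generalist): population P3 (B = 6.72).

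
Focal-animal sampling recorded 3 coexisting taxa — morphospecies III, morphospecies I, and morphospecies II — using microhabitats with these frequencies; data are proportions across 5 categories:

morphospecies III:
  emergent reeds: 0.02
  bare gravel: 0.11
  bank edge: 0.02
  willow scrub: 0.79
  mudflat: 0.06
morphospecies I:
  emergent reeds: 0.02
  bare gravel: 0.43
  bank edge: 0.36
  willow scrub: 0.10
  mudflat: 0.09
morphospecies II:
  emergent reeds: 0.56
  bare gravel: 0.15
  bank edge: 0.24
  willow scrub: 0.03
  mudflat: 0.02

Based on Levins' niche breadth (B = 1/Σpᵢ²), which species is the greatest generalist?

Σp_IIIᵢ² = 0.02² + 0.11² + 0.02² + 0.79² + 0.06² = 0.0004 + 0.0121 + 0.0004 + 0.6241 + 0.0036 = 0.6406
B_III = 1 / 0.6406 = 1.5610
Σp_Iᵢ² = 0.02² + 0.43² + 0.36² + 0.10² + 0.09² = 0.0004 + 0.1849 + 0.1296 + 0.0100 + 0.0081 = 0.3330
B_I = 1 / 0.3330 = 3.0030
Σp_IIᵢ² = 0.56² + 0.15² + 0.24² + 0.03² + 0.02² = 0.3136 + 0.0225 + 0.0576 + 0.0009 + 0.0004 = 0.3950
B_II = 1 / 0.3950 = 2.5316
Highest B → broadest niche (most generalist): morphospecies I (B = 3.00).

morphospecies I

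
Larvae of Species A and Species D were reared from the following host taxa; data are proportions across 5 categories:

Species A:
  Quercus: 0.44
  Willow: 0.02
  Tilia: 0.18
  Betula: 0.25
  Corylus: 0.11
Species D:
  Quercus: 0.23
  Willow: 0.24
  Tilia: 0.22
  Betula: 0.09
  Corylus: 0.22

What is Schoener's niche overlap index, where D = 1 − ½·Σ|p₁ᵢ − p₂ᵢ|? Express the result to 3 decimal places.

Σ|p₁ᵢ − p₂ᵢ| = 0.21 + 0.22 + 0.04 + 0.16 + 0.11 = 0.74
D = 1 − ½ × 0.74 = 1 − 0.370 = 0.63000

0.630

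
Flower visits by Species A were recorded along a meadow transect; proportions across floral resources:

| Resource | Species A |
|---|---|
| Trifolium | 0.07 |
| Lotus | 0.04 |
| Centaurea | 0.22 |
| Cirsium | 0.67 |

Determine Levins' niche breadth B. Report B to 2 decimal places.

Σpᵢ² = 0.07² + 0.04² + 0.22² + 0.67² = 0.0049 + 0.0016 + 0.0484 + 0.4489 = 0.5038
B = 1 / 0.5038 = 1.9849

1.98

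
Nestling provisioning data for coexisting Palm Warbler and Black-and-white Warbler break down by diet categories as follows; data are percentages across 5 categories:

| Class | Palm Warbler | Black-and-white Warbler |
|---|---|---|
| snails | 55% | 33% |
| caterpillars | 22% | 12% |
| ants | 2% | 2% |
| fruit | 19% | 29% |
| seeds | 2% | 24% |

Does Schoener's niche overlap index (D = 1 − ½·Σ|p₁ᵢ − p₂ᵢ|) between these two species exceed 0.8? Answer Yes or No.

Convert percentages to proportions (divide by 100).
Σ|p₁ᵢ − p₂ᵢ| = 0.22 + 0.10 + 0.00 + 0.10 + 0.22 = 0.64
D = 1 − ½ × 0.64 = 1 − 0.320 = 0.6800
D = 0.6800 < 0.8 → No.

No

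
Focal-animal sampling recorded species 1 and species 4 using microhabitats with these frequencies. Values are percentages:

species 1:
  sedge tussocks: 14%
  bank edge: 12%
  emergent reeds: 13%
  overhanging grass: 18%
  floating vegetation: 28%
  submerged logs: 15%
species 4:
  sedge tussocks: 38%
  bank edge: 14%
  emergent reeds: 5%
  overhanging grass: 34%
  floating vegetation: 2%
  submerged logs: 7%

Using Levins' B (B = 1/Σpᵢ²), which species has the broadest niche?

Convert percentages to proportions (divide by 100).
Σp_1ᵢ² = 0.14² + 0.12² + 0.13² + 0.18² + 0.28² + 0.15² = 0.0196 + 0.0144 + 0.0169 + 0.0324 + 0.0784 + 0.0225 = 0.1842
B_1 = 1 / 0.1842 = 5.4289
Σp_4ᵢ² = 0.38² + 0.14² + 0.05² + 0.34² + 0.02² + 0.07² = 0.1444 + 0.0196 + 0.0025 + 0.1156 + 0.0004 + 0.0049 = 0.2874
B_4 = 1 / 0.2874 = 3.4795
Highest B → broadest niche (most generalist): species 1 (B = 5.43).

species 1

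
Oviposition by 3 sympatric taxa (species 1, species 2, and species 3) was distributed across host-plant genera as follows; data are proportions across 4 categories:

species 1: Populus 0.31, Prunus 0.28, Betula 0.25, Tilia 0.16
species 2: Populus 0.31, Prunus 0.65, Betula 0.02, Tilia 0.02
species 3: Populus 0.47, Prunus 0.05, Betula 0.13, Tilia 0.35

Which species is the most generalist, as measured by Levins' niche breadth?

Σp_1ᵢ² = 0.31² + 0.28² + 0.25² + 0.16² = 0.0961 + 0.0784 + 0.0625 + 0.0256 = 0.2626
B_1 = 1 / 0.2626 = 3.8081
Σp_2ᵢ² = 0.31² + 0.65² + 0.02² + 0.02² = 0.0961 + 0.4225 + 0.0004 + 0.0004 = 0.5194
B_2 = 1 / 0.5194 = 1.9253
Σp_3ᵢ² = 0.47² + 0.05² + 0.13² + 0.35² = 0.2209 + 0.0025 + 0.0169 + 0.1225 = 0.3628
B_3 = 1 / 0.3628 = 2.7563
Highest B → broadest niche (most generalist): species 1 (B = 3.81).

species 1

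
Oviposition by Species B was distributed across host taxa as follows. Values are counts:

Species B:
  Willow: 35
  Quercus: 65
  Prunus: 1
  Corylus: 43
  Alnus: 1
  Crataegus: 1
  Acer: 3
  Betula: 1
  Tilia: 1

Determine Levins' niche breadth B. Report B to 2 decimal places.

3.12

Proportions for Species B (n=151): 35/151=0.2318, 65/151=0.4305, 1/151=0.0066, 43/151=0.2848, 1/151=0.0066, 1/151=0.0066, 3/151=0.0199, 1/151=0.0066, 1/151=0.0066
Σpᵢ² = 0.2318² + 0.4305² + 0.0066² + 0.2848² + 0.0066² + 0.0066² + 0.0199² + 0.0066² + 0.0066² = 0.053731 + 0.185330 + 0.000044 + 0.081111 + 0.000044 + 0.000044 + 0.000396 + 0.000044 + 0.000044 = 0.320788
B = 1 / 0.320788 = 3.1173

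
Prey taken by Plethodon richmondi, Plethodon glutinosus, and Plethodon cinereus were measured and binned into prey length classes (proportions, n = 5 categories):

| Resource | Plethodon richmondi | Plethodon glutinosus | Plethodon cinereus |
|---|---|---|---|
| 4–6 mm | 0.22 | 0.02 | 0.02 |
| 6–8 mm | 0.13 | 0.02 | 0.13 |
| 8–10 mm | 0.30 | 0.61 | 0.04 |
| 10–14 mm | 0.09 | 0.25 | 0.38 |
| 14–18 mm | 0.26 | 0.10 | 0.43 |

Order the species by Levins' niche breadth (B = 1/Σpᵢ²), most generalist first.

Plethodon richmondi > Plethodon cinereus > Plethodon glutinosus

Σp_richᵢ² = 0.22² + 0.13² + 0.30² + 0.09² + 0.26² = 0.0484 + 0.0169 + 0.0900 + 0.0081 + 0.0676 = 0.2310
B_rich = 1 / 0.2310 = 4.3290
Σp_glutᵢ² = 0.02² + 0.02² + 0.61² + 0.25² + 0.10² = 0.0004 + 0.0004 + 0.3721 + 0.0625 + 0.0100 = 0.4454
B_glut = 1 / 0.4454 = 2.2452
Σp_cineᵢ² = 0.02² + 0.13² + 0.04² + 0.38² + 0.43² = 0.0004 + 0.0169 + 0.0016 + 0.1444 + 0.1849 = 0.3482
B_cine = 1 / 0.3482 = 2.8719
Ranking by B (broadest → narrowest): Plethodon richmondi (4.33) > Plethodon cinereus (2.87) > Plethodon glutinosus (2.25)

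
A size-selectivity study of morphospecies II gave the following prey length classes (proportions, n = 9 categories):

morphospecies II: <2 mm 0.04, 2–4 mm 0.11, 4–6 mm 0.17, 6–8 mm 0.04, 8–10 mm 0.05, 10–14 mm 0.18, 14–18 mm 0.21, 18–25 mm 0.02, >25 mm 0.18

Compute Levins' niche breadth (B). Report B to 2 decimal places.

Σpᵢ² = 0.04² + 0.11² + 0.17² + 0.04² + 0.05² + 0.18² + 0.21² + 0.02² + 0.18² = 0.0016 + 0.0121 + 0.0289 + 0.0016 + 0.0025 + 0.0324 + 0.0441 + 0.0004 + 0.0324 = 0.1560
B = 1 / 0.1560 = 6.4103

6.41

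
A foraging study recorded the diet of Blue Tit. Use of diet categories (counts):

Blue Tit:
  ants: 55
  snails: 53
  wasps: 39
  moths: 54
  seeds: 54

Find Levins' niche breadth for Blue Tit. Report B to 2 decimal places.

4.93

Proportions for Blue Tit (n=255): 55/255=0.2157, 53/255=0.2078, 39/255=0.1529, 54/255=0.2118, 54/255=0.2118
Σpᵢ² = 0.2157² + 0.2078² + 0.1529² + 0.2118² + 0.2118² = 0.046526 + 0.043181 + 0.023378 + 0.044859 + 0.044859 = 0.202803
B = 1 / 0.202803 = 4.9309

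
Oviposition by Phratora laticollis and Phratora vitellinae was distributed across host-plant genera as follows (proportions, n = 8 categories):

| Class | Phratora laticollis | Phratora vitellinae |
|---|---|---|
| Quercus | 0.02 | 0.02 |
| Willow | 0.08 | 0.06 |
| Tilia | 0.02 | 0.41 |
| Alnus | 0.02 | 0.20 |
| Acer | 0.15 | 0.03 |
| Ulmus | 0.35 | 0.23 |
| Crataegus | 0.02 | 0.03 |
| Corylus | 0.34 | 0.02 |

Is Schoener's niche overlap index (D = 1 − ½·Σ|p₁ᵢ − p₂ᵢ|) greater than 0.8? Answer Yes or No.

Σ|p₁ᵢ − p₂ᵢ| = 0.00 + 0.02 + 0.39 + 0.18 + 0.12 + 0.12 + 0.01 + 0.32 = 1.16
D = 1 − ½ × 1.16 = 1 − 0.580 = 0.4200
D = 0.4200 < 0.8 → No.

No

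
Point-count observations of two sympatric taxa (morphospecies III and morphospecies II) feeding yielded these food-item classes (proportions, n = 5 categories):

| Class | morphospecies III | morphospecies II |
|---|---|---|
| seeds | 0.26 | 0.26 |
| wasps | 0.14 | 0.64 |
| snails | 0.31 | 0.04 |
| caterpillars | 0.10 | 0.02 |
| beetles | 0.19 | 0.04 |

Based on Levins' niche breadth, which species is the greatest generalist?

Σp_IIIᵢ² = 0.26² + 0.14² + 0.31² + 0.10² + 0.19² = 0.0676 + 0.0196 + 0.0961 + 0.0100 + 0.0361 = 0.2294
B_III = 1 / 0.2294 = 4.3592
Σp_IIᵢ² = 0.26² + 0.64² + 0.04² + 0.02² + 0.04² = 0.0676 + 0.4096 + 0.0016 + 0.0004 + 0.0016 = 0.4808
B_II = 1 / 0.4808 = 2.0799
Highest B → broadest niche (most generalist): morphospecies III (B = 4.36).

morphospecies III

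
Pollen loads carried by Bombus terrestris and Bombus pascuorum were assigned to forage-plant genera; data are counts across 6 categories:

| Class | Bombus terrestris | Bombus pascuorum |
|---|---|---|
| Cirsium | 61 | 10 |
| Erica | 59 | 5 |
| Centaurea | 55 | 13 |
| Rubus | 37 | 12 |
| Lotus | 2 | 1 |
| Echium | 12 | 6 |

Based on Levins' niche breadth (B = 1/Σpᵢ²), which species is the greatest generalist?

Bombus pascuorum

Proportions for Bombus terrestris (n=226): 61/226=0.2699, 59/226=0.2611, 55/226=0.2434, 37/226=0.1637, 2/226=0.0088, 12/226=0.0531
Proportions for Bombus pascuorum (n=47): 10/47=0.2128, 5/47=0.1064, 13/47=0.2766, 12/47=0.2553, 1/47=0.0213, 6/47=0.1277
Σp_terrᵢ² = 0.2699² + 0.2611² + 0.2434² + 0.1637² + 0.0088² + 0.0531² = 0.072846 + 0.068173 + 0.059244 + 0.026798 + 0.000077 + 0.002820 = 0.229958
B_terr = 1 / 0.229958 = 4.3486
Σp_pascᵢ² = 0.2128² + 0.1064² + 0.2766² + 0.2553² + 0.0213² + 0.1277² = 0.045284 + 0.011321 + 0.076508 + 0.065178 + 0.000454 + 0.016307 = 0.215052
B_pasc = 1 / 0.215052 = 4.6500
Highest B → broadest niche (most generalist): Bombus pascuorum (B = 4.65).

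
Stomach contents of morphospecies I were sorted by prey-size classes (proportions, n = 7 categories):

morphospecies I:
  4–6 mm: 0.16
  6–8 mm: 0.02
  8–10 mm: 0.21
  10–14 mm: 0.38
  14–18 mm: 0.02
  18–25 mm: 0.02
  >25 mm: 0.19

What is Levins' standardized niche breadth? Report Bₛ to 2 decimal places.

0.50

Σpᵢ² = 0.16² + 0.02² + 0.21² + 0.38² + 0.02² + 0.02² + 0.19² = 0.0256 + 0.0004 + 0.0441 + 0.1444 + 0.0004 + 0.0004 + 0.0361 = 0.2514
B = 1 / 0.2514 = 3.9777
Bₛ = (B − 1)/(n − 1) = (3.9777 − 1)/(7 − 1) = 2.9777/6 = 0.4963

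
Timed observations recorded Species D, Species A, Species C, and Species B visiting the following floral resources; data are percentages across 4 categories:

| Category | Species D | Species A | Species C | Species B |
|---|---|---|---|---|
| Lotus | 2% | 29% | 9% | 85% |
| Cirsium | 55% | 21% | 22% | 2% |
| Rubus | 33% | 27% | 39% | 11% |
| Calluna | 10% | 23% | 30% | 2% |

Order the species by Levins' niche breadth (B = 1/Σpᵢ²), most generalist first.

Species A > Species C > Species D > Species B

Convert percentages to proportions (divide by 100).
Σp_Dᵢ² = 0.02² + 0.55² + 0.33² + 0.10² = 0.0004 + 0.3025 + 0.1089 + 0.0100 = 0.4218
B_D = 1 / 0.4218 = 2.3708
Σp_Aᵢ² = 0.29² + 0.21² + 0.27² + 0.23² = 0.0841 + 0.0441 + 0.0729 + 0.0529 = 0.2540
B_A = 1 / 0.2540 = 3.9370
Σp_Cᵢ² = 0.09² + 0.22² + 0.39² + 0.30² = 0.0081 + 0.0484 + 0.1521 + 0.0900 = 0.2986
B_C = 1 / 0.2986 = 3.3490
Σp_Bᵢ² = 0.85² + 0.02² + 0.11² + 0.02² = 0.7225 + 0.0004 + 0.0121 + 0.0004 = 0.7354
B_B = 1 / 0.7354 = 1.3598
Ranking by B (broadest → narrowest): Species A (3.94) > Species C (3.35) > Species D (2.37) > Species B (1.36)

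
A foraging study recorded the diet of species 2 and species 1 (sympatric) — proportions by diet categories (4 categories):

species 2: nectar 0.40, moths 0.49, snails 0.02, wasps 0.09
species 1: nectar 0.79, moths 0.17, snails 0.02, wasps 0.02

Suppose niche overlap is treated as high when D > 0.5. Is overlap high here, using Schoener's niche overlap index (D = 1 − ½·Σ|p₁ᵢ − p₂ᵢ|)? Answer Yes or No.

Yes

Σ|p₁ᵢ − p₂ᵢ| = 0.39 + 0.32 + 0.00 + 0.07 = 0.78
D = 1 − ½ × 0.78 = 1 − 0.390 = 0.6100
D = 0.6100 > 0.5 → Yes.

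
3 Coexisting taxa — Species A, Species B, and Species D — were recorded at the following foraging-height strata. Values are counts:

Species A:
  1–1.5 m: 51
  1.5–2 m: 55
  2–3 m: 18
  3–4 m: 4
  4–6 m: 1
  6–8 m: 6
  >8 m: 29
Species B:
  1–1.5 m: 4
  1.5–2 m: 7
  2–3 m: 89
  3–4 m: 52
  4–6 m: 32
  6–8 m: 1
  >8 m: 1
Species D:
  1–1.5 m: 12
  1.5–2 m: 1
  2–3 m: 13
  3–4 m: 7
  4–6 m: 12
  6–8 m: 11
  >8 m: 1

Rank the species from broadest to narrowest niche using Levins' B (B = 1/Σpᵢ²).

Proportions for Species A (n=164): 51/164=0.3110, 55/164=0.3354, 18/164=0.1098, 4/164=0.0244, 1/164=0.0061, 6/164=0.0366, 29/164=0.1768
Proportions for Species B (n=186): 4/186=0.0215, 7/186=0.0376, 89/186=0.4785, 52/186=0.2796, 32/186=0.1720, 1/186=0.0054, 1/186=0.0054
Proportions for Species D (n=57): 12/57=0.2105, 1/57=0.0175, 13/57=0.2281, 7/57=0.1228, 12/57=0.2105, 11/57=0.1930, 1/57=0.0175
Σp_Aᵢ² = 0.3110² + 0.3354² + 0.1098² + 0.0244² + 0.0061² + 0.0366² + 0.1768² = 0.096721 + 0.112493 + 0.012056 + 0.000595 + 0.000037 + 0.001340 + 0.031258 = 0.254500
B_A = 1 / 0.254500 = 3.9293
Σp_Bᵢ² = 0.0215² + 0.0376² + 0.4785² + 0.2796² + 0.1720² + 0.0054² + 0.0054² = 0.000462 + 0.001414 + 0.228962 + 0.078176 + 0.029584 + 0.000029 + 0.000029 = 0.338656
B_B = 1 / 0.338656 = 2.9528
Σp_Dᵢ² = 0.2105² + 0.0175² + 0.2281² + 0.1228² + 0.2105² + 0.1930² + 0.0175² = 0.044310 + 0.000306 + 0.052030 + 0.015080 + 0.044310 + 0.037249 + 0.000306 = 0.193591
B_D = 1 / 0.193591 = 5.1655
Ranking by B (broadest → narrowest): Species D (5.17) > Species A (3.93) > Species B (2.95)

Species D > Species A > Species B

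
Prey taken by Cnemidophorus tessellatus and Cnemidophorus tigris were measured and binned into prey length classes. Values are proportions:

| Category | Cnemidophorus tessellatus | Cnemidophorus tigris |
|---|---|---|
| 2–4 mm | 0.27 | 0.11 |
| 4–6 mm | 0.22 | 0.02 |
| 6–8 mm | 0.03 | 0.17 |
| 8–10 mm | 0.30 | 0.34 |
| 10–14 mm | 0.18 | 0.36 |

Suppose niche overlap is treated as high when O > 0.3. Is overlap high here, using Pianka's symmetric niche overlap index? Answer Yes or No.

Σ p₁ᵢp₂ᵢ = 0.0297 + 0.0044 + 0.0051 + 0.1020 + 0.0648 = 0.2060
Σp_1ᵢ² = 0.27² + 0.22² + 0.03² + 0.30² + 0.18² = 0.0729 + 0.0484 + 0.0009 + 0.0900 + 0.0324 = 0.2446
Σp_2ᵢ² = 0.11² + 0.02² + 0.17² + 0.34² + 0.36² = 0.0121 + 0.0004 + 0.0289 + 0.1156 + 0.1296 = 0.2866
O = 0.2060 / √(0.2446 × 0.2866) = 0.2060 / 0.26477 = 0.7780
O = 0.7780 > 0.3 → Yes.

Yes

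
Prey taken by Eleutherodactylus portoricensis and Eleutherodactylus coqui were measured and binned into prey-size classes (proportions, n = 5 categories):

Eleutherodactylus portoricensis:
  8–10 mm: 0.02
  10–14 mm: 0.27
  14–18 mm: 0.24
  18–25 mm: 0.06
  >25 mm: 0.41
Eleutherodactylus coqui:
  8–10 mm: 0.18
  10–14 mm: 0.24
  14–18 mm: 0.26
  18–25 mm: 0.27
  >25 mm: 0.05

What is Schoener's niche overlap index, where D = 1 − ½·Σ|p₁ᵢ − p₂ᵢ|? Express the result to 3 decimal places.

0.610

Σ|p₁ᵢ − p₂ᵢ| = 0.16 + 0.03 + 0.02 + 0.21 + 0.36 = 0.78
D = 1 − ½ × 0.78 = 1 − 0.390 = 0.61000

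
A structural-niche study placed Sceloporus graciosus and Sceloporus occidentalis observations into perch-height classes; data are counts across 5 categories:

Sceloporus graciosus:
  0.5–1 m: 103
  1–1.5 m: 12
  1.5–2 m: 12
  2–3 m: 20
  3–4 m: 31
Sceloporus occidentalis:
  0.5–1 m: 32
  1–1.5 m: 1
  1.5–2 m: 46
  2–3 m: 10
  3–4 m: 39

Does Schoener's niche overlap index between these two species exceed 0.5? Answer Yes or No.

Yes

Proportions for Sceloporus graciosus (n=178): 103/178=0.5787, 12/178=0.0674, 12/178=0.0674, 20/178=0.1124, 31/178=0.1742
Proportions for Sceloporus occidentalis (n=128): 32/128=0.2500, 1/128=0.0078, 46/128=0.3594, 10/128=0.0781, 39/128=0.3047
Σ|p₁ᵢ − p₂ᵢ| = 0.3287 + 0.0596 + 0.2920 + 0.0343 + 0.1305 = 0.8451
D = 1 − ½ × 0.8451 = 1 − 0.42255 = 0.57745
D = 0.57745 > 0.5 → Yes.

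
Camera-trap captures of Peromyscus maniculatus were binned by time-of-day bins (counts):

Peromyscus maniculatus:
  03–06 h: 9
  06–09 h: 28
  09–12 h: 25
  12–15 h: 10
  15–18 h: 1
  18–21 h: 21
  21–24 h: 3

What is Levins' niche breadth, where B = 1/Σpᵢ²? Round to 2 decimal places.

Proportions for Peromyscus maniculatus (n=97): 9/97=0.0928, 28/97=0.2887, 25/97=0.2577, 10/97=0.1031, 1/97=0.0103, 21/97=0.2165, 3/97=0.0309
Σpᵢ² = 0.0928² + 0.2887² + 0.2577² + 0.1031² + 0.0103² + 0.2165² + 0.0309² = 0.008612 + 0.083348 + 0.066409 + 0.010630 + 0.000106 + 0.046872 + 0.000955 = 0.216932
B = 1 / 0.216932 = 4.6097

4.61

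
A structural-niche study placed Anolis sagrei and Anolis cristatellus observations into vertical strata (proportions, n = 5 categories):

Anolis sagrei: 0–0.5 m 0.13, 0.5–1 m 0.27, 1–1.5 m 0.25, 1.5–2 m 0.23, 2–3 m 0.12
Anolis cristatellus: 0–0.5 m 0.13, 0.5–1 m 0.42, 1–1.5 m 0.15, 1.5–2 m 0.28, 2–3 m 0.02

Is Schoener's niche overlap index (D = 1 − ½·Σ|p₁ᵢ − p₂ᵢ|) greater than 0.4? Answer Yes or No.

Yes

Σ|p₁ᵢ − p₂ᵢ| = 0.00 + 0.15 + 0.10 + 0.05 + 0.10 = 0.40
D = 1 − ½ × 0.40 = 1 − 0.200 = 0.8000
D = 0.8000 > 0.4 → Yes.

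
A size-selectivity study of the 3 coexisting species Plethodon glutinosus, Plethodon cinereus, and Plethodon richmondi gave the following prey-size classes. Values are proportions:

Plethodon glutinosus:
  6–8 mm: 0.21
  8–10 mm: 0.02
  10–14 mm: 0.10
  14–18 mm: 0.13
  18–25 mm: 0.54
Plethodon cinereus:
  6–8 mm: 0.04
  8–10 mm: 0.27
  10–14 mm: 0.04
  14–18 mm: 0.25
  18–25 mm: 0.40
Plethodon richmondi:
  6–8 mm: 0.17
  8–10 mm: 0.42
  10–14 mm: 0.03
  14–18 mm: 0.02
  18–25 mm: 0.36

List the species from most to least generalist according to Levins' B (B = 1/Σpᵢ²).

Σp_glutᵢ² = 0.21² + 0.02² + 0.10² + 0.13² + 0.54² = 0.0441 + 0.0004 + 0.0100 + 0.0169 + 0.2916 = 0.3630
B_glut = 1 / 0.3630 = 2.7548
Σp_cineᵢ² = 0.04² + 0.27² + 0.04² + 0.25² + 0.40² = 0.0016 + 0.0729 + 0.0016 + 0.0625 + 0.1600 = 0.2986
B_cine = 1 / 0.2986 = 3.3490
Σp_richᵢ² = 0.17² + 0.42² + 0.03² + 0.02² + 0.36² = 0.0289 + 0.1764 + 0.0009 + 0.0004 + 0.1296 = 0.3362
B_rich = 1 / 0.3362 = 2.9744
Ranking by B (broadest → narrowest): Plethodon cinereus (3.35) > Plethodon richmondi (2.97) > Plethodon glutinosus (2.75)

Plethodon cinereus > Plethodon richmondi > Plethodon glutinosus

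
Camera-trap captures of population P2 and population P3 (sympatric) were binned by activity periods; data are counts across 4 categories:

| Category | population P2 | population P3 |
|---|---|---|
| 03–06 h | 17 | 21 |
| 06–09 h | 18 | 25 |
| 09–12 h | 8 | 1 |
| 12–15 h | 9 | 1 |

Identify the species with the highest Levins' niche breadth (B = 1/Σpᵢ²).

population P2

Proportions for population P2 (n=52): 17/52=0.3269, 18/52=0.3462, 8/52=0.1538, 9/52=0.1731
Proportions for population P3 (n=48): 21/48=0.4375, 25/48=0.5208, 1/48=0.0208, 1/48=0.0208
Σp_P2ᵢ² = 0.3269² + 0.3462² + 0.1538² + 0.1731² = 0.106864 + 0.119854 + 0.023654 + 0.029964 = 0.280336
B_P2 = 1 / 0.280336 = 3.5671
Σp_P3ᵢ² = 0.4375² + 0.5208² + 0.0208² + 0.0208² = 0.191406 + 0.271233 + 0.000433 + 0.000433 = 0.463505
B_P3 = 1 / 0.463505 = 2.1575
Highest B → broadest niche (most generalist): population P2 (B = 3.57).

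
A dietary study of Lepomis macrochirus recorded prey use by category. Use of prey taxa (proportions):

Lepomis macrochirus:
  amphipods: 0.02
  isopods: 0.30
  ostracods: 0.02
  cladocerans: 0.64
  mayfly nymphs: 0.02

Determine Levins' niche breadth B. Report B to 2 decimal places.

Σpᵢ² = 0.02² + 0.30² + 0.02² + 0.64² + 0.02² = 0.0004 + 0.0900 + 0.0004 + 0.4096 + 0.0004 = 0.5008
B = 1 / 0.5008 = 1.9968

2.00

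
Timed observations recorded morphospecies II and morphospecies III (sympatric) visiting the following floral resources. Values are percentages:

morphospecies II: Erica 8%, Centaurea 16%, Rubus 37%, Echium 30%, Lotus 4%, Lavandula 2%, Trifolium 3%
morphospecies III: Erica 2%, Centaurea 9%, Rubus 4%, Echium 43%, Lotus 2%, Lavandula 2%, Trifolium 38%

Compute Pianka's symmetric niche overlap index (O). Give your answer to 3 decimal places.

0.578

Convert percentages to proportions (divide by 100).
Σ p₁ᵢp₂ᵢ = 0.0016 + 0.0144 + 0.0148 + 0.1290 + 0.0008 + 0.0004 + 0.0114 = 0.1724
Σp_1ᵢ² = 0.08² + 0.16² + 0.37² + 0.30² + 0.04² + 0.02² + 0.03² = 0.0064 + 0.0256 + 0.1369 + 0.0900 + 0.0016 + 0.0004 + 0.0009 = 0.2618
Σp_2ᵢ² = 0.02² + 0.09² + 0.04² + 0.43² + 0.02² + 0.02² + 0.38² = 0.0004 + 0.0081 + 0.0016 + 0.1849 + 0.0004 + 0.0004 + 0.1444 = 0.3402
O = 0.1724 / √(0.2618 × 0.3402) = 0.1724 / 0.298437 = 0.57768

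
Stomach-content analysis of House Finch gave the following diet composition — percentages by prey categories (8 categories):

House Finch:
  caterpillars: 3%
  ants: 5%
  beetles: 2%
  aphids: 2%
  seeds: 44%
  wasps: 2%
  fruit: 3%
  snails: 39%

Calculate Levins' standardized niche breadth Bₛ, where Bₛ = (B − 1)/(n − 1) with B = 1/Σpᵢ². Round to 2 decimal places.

0.26

Convert percentages to proportions (divide by 100).
Σpᵢ² = 0.03² + 0.05² + 0.02² + 0.02² + 0.44² + 0.02² + 0.03² + 0.39² = 0.0009 + 0.0025 + 0.0004 + 0.0004 + 0.1936 + 0.0004 + 0.0009 + 0.1521 = 0.3512
B = 1 / 0.3512 = 2.8474
Bₛ = (B − 1)/(n − 1) = (2.8474 − 1)/(8 − 1) = 1.8474/7 = 0.2639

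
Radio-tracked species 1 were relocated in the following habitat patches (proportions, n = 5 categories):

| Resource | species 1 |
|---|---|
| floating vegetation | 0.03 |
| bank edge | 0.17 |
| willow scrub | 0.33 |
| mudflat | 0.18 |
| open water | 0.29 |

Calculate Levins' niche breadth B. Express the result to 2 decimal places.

3.92

Σpᵢ² = 0.03² + 0.17² + 0.33² + 0.18² + 0.29² = 0.0009 + 0.0289 + 0.1089 + 0.0324 + 0.0841 = 0.2552
B = 1 / 0.2552 = 3.9185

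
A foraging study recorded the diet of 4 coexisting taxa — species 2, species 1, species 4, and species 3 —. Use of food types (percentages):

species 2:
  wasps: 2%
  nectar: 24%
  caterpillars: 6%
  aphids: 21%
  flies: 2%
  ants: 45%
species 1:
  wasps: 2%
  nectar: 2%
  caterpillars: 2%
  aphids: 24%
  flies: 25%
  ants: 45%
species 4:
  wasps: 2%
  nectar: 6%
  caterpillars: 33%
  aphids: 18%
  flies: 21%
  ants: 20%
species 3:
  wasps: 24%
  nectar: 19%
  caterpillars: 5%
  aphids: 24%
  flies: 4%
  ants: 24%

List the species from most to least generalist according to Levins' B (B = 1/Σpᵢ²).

Convert percentages to proportions (divide by 100).
Σp_2ᵢ² = 0.02² + 0.24² + 0.06² + 0.21² + 0.02² + 0.45² = 0.0004 + 0.0576 + 0.0036 + 0.0441 + 0.0004 + 0.2025 = 0.3086
B_2 = 1 / 0.3086 = 3.2404
Σp_1ᵢ² = 0.02² + 0.02² + 0.02² + 0.24² + 0.25² + 0.45² = 0.0004 + 0.0004 + 0.0004 + 0.0576 + 0.0625 + 0.2025 = 0.3238
B_1 = 1 / 0.3238 = 3.0883
Σp_4ᵢ² = 0.02² + 0.06² + 0.33² + 0.18² + 0.21² + 0.20² = 0.0004 + 0.0036 + 0.1089 + 0.0324 + 0.0441 + 0.0400 = 0.2294
B_4 = 1 / 0.2294 = 4.3592
Σp_3ᵢ² = 0.24² + 0.19² + 0.05² + 0.24² + 0.04² + 0.24² = 0.0576 + 0.0361 + 0.0025 + 0.0576 + 0.0016 + 0.0576 = 0.2130
B_3 = 1 / 0.2130 = 4.6948
Ranking by B (broadest → narrowest): species 3 (4.69) > species 4 (4.36) > species 2 (3.24) > species 1 (3.09)

species 3 > species 4 > species 2 > species 1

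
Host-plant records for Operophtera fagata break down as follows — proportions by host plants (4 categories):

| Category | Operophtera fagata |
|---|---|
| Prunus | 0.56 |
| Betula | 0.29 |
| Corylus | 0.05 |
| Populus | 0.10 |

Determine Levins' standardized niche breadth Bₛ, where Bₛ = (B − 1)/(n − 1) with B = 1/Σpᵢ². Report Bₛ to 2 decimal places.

Σpᵢ² = 0.56² + 0.29² + 0.05² + 0.10² = 0.3136 + 0.0841 + 0.0025 + 0.0100 = 0.4102
B = 1 / 0.4102 = 2.4378
Bₛ = (B − 1)/(n − 1) = (2.4378 − 1)/(4 − 1) = 1.4378/3 = 0.4793

0.48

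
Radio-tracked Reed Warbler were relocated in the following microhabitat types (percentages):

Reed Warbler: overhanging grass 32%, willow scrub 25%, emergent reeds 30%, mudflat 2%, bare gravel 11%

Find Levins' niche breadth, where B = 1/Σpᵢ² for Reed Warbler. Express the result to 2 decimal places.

3.74

Convert percentages to proportions (divide by 100).
Σpᵢ² = 0.32² + 0.25² + 0.30² + 0.02² + 0.11² = 0.1024 + 0.0625 + 0.0900 + 0.0004 + 0.0121 = 0.2674
B = 1 / 0.2674 = 3.7397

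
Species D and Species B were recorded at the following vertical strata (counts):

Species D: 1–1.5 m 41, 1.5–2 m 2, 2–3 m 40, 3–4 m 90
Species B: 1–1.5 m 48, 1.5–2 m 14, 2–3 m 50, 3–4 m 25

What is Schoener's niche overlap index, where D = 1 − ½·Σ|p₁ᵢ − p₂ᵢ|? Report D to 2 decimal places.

0.66

Proportions for Species D (n=173): 41/173=0.2370, 2/173=0.0116, 40/173=0.2312, 90/173=0.5202
Proportions for Species B (n=137): 48/137=0.3504, 14/137=0.1022, 50/137=0.3650, 25/137=0.1825
Σ|p₁ᵢ − p₂ᵢ| = 0.1134 + 0.0906 + 0.1338 + 0.3377 = 0.6755
D = 1 − ½ × 0.6755 = 1 − 0.33775 = 0.66225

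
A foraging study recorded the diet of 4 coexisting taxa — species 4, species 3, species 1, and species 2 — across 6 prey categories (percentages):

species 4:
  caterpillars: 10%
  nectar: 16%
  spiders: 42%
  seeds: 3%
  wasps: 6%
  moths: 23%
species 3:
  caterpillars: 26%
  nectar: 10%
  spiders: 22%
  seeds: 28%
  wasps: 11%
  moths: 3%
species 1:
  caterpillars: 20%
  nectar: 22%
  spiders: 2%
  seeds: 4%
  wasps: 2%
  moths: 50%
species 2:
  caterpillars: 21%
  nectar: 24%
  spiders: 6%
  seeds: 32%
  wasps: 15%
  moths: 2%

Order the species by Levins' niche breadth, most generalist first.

Convert percentages to proportions (divide by 100).
Σp_4ᵢ² = 0.10² + 0.16² + 0.42² + 0.03² + 0.06² + 0.23² = 0.0100 + 0.0256 + 0.1764 + 0.0009 + 0.0036 + 0.0529 = 0.2694
B_4 = 1 / 0.2694 = 3.7120
Σp_3ᵢ² = 0.26² + 0.10² + 0.22² + 0.28² + 0.11² + 0.03² = 0.0676 + 0.0100 + 0.0484 + 0.0784 + 0.0121 + 0.0009 = 0.2174
B_3 = 1 / 0.2174 = 4.5998
Σp_1ᵢ² = 0.20² + 0.22² + 0.02² + 0.04² + 0.02² + 0.50² = 0.0400 + 0.0484 + 0.0004 + 0.0016 + 0.0004 + 0.2500 = 0.3408
B_1 = 1 / 0.3408 = 2.9343
Σp_2ᵢ² = 0.21² + 0.24² + 0.06² + 0.32² + 0.15² + 0.02² = 0.0441 + 0.0576 + 0.0036 + 0.1024 + 0.0225 + 0.0004 = 0.2306
B_2 = 1 / 0.2306 = 4.3365
Ranking by B (broadest → narrowest): species 3 (4.60) > species 2 (4.34) > species 4 (3.71) > species 1 (2.93)

species 3 > species 2 > species 4 > species 1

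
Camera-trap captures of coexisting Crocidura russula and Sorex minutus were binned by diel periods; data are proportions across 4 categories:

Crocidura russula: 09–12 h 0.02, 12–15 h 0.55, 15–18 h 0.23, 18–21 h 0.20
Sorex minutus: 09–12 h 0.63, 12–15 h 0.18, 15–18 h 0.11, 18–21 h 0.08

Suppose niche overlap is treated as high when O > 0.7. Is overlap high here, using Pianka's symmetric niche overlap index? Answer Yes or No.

No

Σ p₁ᵢp₂ᵢ = 0.0126 + 0.0990 + 0.0253 + 0.0160 = 0.1529
Σp_1ᵢ² = 0.02² + 0.55² + 0.23² + 0.20² = 0.0004 + 0.3025 + 0.0529 + 0.0400 = 0.3958
Σp_2ᵢ² = 0.63² + 0.18² + 0.11² + 0.08² = 0.3969 + 0.0324 + 0.0121 + 0.0064 = 0.4478
O = 0.1529 / √(0.3958 × 0.4478) = 0.1529 / 0.42100 = 0.3632
O = 0.3632 < 0.7 → No.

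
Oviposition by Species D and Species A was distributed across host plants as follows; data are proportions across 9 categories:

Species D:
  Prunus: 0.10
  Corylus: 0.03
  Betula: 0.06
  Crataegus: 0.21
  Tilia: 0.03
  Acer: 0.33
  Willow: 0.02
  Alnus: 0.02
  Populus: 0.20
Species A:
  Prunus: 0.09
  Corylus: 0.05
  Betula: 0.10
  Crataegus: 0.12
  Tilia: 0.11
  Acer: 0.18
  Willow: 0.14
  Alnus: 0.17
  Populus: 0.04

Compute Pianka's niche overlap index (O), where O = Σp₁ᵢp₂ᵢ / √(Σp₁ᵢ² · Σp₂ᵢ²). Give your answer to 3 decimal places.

Σ p₁ᵢp₂ᵢ = 0.0090 + 0.0015 + 0.0060 + 0.0252 + 0.0033 + 0.0594 + 0.0028 + 0.0034 + 0.0080 = 0.1186
Σp_1ᵢ² = 0.10² + 0.03² + 0.06² + 0.21² + 0.03² + 0.33² + 0.02² + 0.02² + 0.20² = 0.0100 + 0.0009 + 0.0036 + 0.0441 + 0.0009 + 0.1089 + 0.0004 + 0.0004 + 0.0400 = 0.2092
Σp_2ᵢ² = 0.09² + 0.05² + 0.10² + 0.12² + 0.11² + 0.18² + 0.14² + 0.17² + 0.04² = 0.0081 + 0.0025 + 0.0100 + 0.0144 + 0.0121 + 0.0324 + 0.0196 + 0.0289 + 0.0016 = 0.1296
O = 0.1186 / √(0.2092 × 0.1296) = 0.1186 / 0.164658 = 0.72028

0.720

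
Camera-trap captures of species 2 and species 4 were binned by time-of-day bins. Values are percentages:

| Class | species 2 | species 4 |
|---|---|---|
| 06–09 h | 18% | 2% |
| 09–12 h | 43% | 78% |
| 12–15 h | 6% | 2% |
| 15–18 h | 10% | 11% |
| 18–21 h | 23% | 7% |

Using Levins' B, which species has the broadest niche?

Convert percentages to proportions (divide by 100).
Σp_2ᵢ² = 0.18² + 0.43² + 0.06² + 0.10² + 0.23² = 0.0324 + 0.1849 + 0.0036 + 0.0100 + 0.0529 = 0.2838
B_2 = 1 / 0.2838 = 3.5236
Σp_4ᵢ² = 0.02² + 0.78² + 0.02² + 0.11² + 0.07² = 0.0004 + 0.6084 + 0.0004 + 0.0121 + 0.0049 = 0.6262
B_4 = 1 / 0.6262 = 1.5969
Highest B → broadest niche (most generalist): species 2 (B = 3.52).

species 2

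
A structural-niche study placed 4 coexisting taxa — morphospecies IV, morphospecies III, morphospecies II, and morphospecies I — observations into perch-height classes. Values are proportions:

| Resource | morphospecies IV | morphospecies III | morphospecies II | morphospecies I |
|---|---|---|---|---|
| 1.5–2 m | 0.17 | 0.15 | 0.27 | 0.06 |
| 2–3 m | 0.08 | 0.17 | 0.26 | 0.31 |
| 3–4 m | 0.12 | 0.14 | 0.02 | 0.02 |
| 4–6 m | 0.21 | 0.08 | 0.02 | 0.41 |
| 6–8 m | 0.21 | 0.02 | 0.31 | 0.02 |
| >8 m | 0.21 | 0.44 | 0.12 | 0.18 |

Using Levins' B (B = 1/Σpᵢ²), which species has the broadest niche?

Σp_IVᵢ² = 0.17² + 0.08² + 0.12² + 0.21² + 0.21² + 0.21² = 0.0289 + 0.0064 + 0.0144 + 0.0441 + 0.0441 + 0.0441 = 0.1820
B_IV = 1 / 0.1820 = 5.4945
Σp_IIIᵢ² = 0.15² + 0.17² + 0.14² + 0.08² + 0.02² + 0.44² = 0.0225 + 0.0289 + 0.0196 + 0.0064 + 0.0004 + 0.1936 = 0.2714
B_III = 1 / 0.2714 = 3.6846
Σp_IIᵢ² = 0.27² + 0.26² + 0.02² + 0.02² + 0.31² + 0.12² = 0.0729 + 0.0676 + 0.0004 + 0.0004 + 0.0961 + 0.0144 = 0.2518
B_II = 1 / 0.2518 = 3.9714
Σp_Iᵢ² = 0.06² + 0.31² + 0.02² + 0.41² + 0.02² + 0.18² = 0.0036 + 0.0961 + 0.0004 + 0.1681 + 0.0004 + 0.0324 = 0.3010
B_I = 1 / 0.3010 = 3.3223
Highest B → broadest niche (most generalist): morphospecies IV (B = 5.49).

morphospecies IV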